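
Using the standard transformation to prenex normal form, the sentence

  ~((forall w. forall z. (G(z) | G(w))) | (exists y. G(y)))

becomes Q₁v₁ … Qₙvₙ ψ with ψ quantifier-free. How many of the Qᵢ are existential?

2

Drive negations inward (¬∀x A ≡ ∃x ¬A, ¬∃x A ≡ ∀x ¬A, De Morgan for ∧/∨):
  (exists w. exists z. (~G(z) & ~G(w))) & (forall y. ~G(y))
Extract every quantifier outward, since the variables are now distinct and don't occur free across branches:
  exists w. exists z. forall y. (~G(z) & ~G(w) & ~G(y))
The prefix is exists w exists z forall y: 1 universal, 2 existential.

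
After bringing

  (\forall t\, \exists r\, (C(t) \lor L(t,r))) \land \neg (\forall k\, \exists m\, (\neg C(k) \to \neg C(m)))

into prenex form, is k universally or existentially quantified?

Eliminate → and ↔ using ¬ and ∨.
  (\forall t\, \exists r\, (C(t) \lor L(t,r))) \land \neg (\forall k\, \exists m\, (\neg \neg C(k) \lor \neg C(m)))
Push ¬ through the quantifiers and connectives to reach negation normal form:
  (\forall t\, \exists r\, (C(t) \lor L(t,r))) \land (\exists k\, \forall m\, (\neg C(k) \land C(m)))
All bound variables are already distinct, so no renaming is needed.
Pull the quantifiers to the front (each side's bound variable is not free in the other side):
  \forall t\, \exists r\, \exists k\, \forall m\, ((C(t) \lor L(t,r)) \land \neg C(k) \land C(m))
The quantifier \forall k sits under an odd number of negations (counting the antecedent side of each →), so it flips to \exists k.

existential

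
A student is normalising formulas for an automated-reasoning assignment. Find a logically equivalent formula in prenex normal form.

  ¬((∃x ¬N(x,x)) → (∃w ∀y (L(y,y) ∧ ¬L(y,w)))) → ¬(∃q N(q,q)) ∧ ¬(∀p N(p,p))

∀x ∃w ∀y ∀q ∃p (N(x,x) ∨ L(y,y) ∧ ¬L(y,w) ∨ ¬N(q,q) ∧ ¬N(p,p))

First replace A → B with ¬A ∨ B.
  ¬¬(¬(∃x ¬N(x,x)) ∨ (∃w ∀y (L(y,y) ∧ ¬L(y,w)))) ∨ ¬(∃q N(q,q)) ∧ ¬(∀p N(p,p))
Drive negations inward (¬∀x A ≡ ∃x ¬A, ¬∃x A ≡ ∀x ¬A, De Morgan for ∧/∨):
  (∀x N(x,x)) ∨ (∃w ∀y (L(y,y) ∧ ¬L(y,w))) ∨ (∀q ¬N(q,q)) ∧ (∃p ¬N(p,p))
All bound variables are already distinct, so no renaming is needed.
Finally move all quantifiers to the prefix:
  ∀x ∃w ∀y ∀q ∃p (N(x,x) ∨ L(y,y) ∧ ¬L(y,w) ∨ ¬N(q,q) ∧ ¬N(p,p))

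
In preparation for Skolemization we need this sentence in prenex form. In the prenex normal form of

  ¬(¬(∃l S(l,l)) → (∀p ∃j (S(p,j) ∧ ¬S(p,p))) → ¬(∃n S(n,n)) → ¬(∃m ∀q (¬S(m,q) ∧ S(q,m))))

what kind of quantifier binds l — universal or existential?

universal

First replace A → B with ¬A ∨ B.
  ¬(¬¬(∃l S(l,l)) ∨ ¬(∀p ∃j (S(p,j) ∧ ¬S(p,p))) ∨ ¬¬(∃n S(n,n)) ∨ ¬(∃m ∀q (¬S(m,q) ∧ S(q,m))))
Drive negations inward (¬∀x A ≡ ∃x ¬A, ¬∃x A ≡ ∀x ¬A, De Morgan for ∧/∨):
  (∀l ¬S(l,l)) ∧ (∀p ∃j (S(p,j) ∧ ¬S(p,p))) ∧ (∀n ¬S(n,n)) ∧ (∃m ∀q (¬S(m,q) ∧ S(q,m)))
All bound variables are already distinct, so no renaming is needed.
Finally move all quantifiers to the prefix:
  ∀l ∀p ∃j ∀n ∃m ∀q (¬S(l,l) ∧ S(p,j) ∧ ¬S(p,p) ∧ ¬S(n,n) ∧ ¬S(m,q) ∧ S(q,m))
The quantifier ∃l sits under an odd number of negations (counting the antecedent side of each →), so it flips to ∀l.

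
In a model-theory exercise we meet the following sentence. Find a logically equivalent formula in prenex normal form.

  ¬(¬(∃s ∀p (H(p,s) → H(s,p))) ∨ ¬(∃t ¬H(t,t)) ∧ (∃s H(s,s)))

Eliminate → and ↔ using ¬ and ∨.
  ¬(¬(∃s ∀p (¬H(p,s) ∨ H(s,p))) ∨ ¬(∃t ¬H(t,t)) ∧ (∃s H(s,s)))
Push ¬ through the quantifiers and connectives to reach negation normal form:
  (∃s ∀p (¬H(p,s) ∨ H(s,p))) ∧ ((∃t ¬H(t,t)) ∨ (∀s ¬H(s,s)))
Standardize variables apart so no two quantifiers bind the same name: s↦z1.
  (∃s ∀p (¬H(p,s) ∨ H(s,p))) ∧ ((∃t ¬H(t,t)) ∨ (∀z1 ¬H(z1,z1)))
Extract every quantifier outward, since the variables are now distinct and don't occur free across branches:
  ∃s ∀p ∃t ∀z1 ((¬H(p,s) ∨ H(s,p)) ∧ (¬H(t,t) ∨ ¬H(z1,z1)))

∃s ∀p ∃t ∀z1 ((¬H(p,s) ∨ H(s,p)) ∧ (¬H(t,t) ∨ ¬H(z1,z1)))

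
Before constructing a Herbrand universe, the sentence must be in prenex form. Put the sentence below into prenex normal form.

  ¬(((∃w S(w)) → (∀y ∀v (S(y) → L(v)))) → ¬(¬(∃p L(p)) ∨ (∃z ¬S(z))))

First replace A → B with ¬A ∨ B.
  ¬(¬(¬(∃w S(w)) ∨ (∀y ∀v (¬S(y) ∨ L(v)))) ∨ ¬(¬(∃p L(p)) ∨ (∃z ¬S(z))))
Drive negations inward (¬∀x A ≡ ∃x ¬A, ¬∃x A ≡ ∀x ¬A, De Morgan for ∧/∨):
  ((∀w ¬S(w)) ∨ (∀y ∀v (¬S(y) ∨ L(v)))) ∧ ((∀p ¬L(p)) ∨ (∃z ¬S(z)))
Pull the quantifiers to the front (each side's bound variable is not free in the other side):
  ∀w ∀y ∀v ∀p ∃z ((¬S(w) ∨ ¬S(y) ∨ L(v)) ∧ (¬L(p) ∨ ¬S(z)))

∀w ∀y ∀v ∀p ∃z ((¬S(w) ∨ ¬S(y) ∨ L(v)) ∧ (¬L(p) ∨ ¬S(z)))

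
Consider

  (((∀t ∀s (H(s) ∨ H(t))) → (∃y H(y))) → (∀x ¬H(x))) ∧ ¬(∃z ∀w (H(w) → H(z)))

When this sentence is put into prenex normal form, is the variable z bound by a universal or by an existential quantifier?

Rewrite implications/biconditionals: A → B as ¬A ∨ B.
  (¬(¬(∀t ∀s (H(s) ∨ H(t))) ∨ (∃y H(y))) ∨ (∀x ¬H(x))) ∧ ¬(∃z ∀w (¬H(w) ∨ H(z)))
Push ¬ through the quantifiers and connectives to reach negation normal form:
  ((∀t ∀s (H(s) ∨ H(t))) ∧ (∀y ¬H(y)) ∨ (∀x ¬H(x))) ∧ (∀z ∃w (H(w) ∧ ¬H(z)))
All bound variables are already distinct, so no renaming is needed.
Pull the quantifiers to the front (each side's bound variable is not free in the other side):
  ∀t ∀s ∀y ∀x ∀z ∃w (((H(s) ∨ H(t)) ∧ ¬H(y) ∨ ¬H(x)) ∧ H(w) ∧ ¬H(z))
The quantifier ∃z sits under an odd number of negations (counting the antecedent side of each →), so it flips to ∀z.

universal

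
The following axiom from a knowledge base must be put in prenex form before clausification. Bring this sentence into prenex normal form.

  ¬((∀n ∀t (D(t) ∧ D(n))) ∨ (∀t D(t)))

Drive negations inward (¬∀x A ≡ ∃x ¬A, ¬∃x A ≡ ∀x ¬A, De Morgan for ∧/∨):
  (∃n ∃t (¬D(t) ∨ ¬D(n))) ∧ (∃t ¬D(t))
Give each quantifier a distinct variable: t↦u1.
  (∃n ∃t (¬D(t) ∨ ¬D(n))) ∧ (∃u1 ¬D(u1))
Finally move all quantifiers to the prefix:
  ∃n ∃t ∃u1 ((¬D(t) ∨ ¬D(n)) ∧ ¬D(u1))

∃n ∃t ∃u1 ((¬D(t) ∨ ¬D(n)) ∧ ¬D(u1))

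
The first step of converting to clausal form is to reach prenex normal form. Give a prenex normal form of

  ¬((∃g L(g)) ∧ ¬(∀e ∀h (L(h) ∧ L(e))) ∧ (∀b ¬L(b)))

∀g ∀e ∀h ∃b (¬L(g) ∨ L(h) ∧ L(e) ∨ L(b))

Move each ¬ inward, flipping quantifiers it crosses:
  (∀g ¬L(g)) ∨ (∀e ∀h (L(h) ∧ L(e))) ∨ (∃b L(b))
All bound variables are already distinct, so no renaming is needed.
Pull the quantifiers to the front (each side's bound variable is not free in the other side):
  ∀g ∀e ∀h ∃b (¬L(g) ∨ L(h) ∧ L(e) ∨ L(b))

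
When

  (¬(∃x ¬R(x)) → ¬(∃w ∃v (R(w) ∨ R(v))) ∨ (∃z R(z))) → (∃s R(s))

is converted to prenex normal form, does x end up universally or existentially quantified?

Eliminate → and ↔ using ¬ and ∨.
  ¬(¬¬(∃x ¬R(x)) ∨ ¬(∃w ∃v (R(w) ∨ R(v))) ∨ (∃z R(z))) ∨ (∃s R(s))
Push ¬ through the quantifiers and connectives to reach negation normal form:
  (∀x R(x)) ∧ (∃w ∃v (R(w) ∨ R(v))) ∧ (∀z ¬R(z)) ∨ (∃s R(s))
Finally move all quantifiers to the prefix:
  ∀x ∃w ∃v ∀z ∃s (R(x) ∧ (R(w) ∨ R(v)) ∧ ¬R(z) ∨ R(s))
The quantifier ∃x sits under an odd number of negations (counting the antecedent side of each →), so it flips to ∀x.

universal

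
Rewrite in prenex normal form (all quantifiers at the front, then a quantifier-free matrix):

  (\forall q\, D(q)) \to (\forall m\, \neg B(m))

\exists q\, \forall m\, (\neg D(q) \lor \neg B(m))

First replace A → B with ¬A ∨ B.
  \neg (\forall q\, D(q)) \lor (\forall m\, \neg B(m))
Drive negations inward (¬∀x A ≡ ∃x ¬A, ¬∃x A ≡ ∀x ¬A, De Morgan for ∧/∨):
  (\exists q\, \neg D(q)) \lor (\forall m\, \neg B(m))
All bound variables are already distinct, so no renaming is needed.
Extract every quantifier outward, since the variables are now distinct and don't occur free across branches:
  \exists q\, \forall m\, (\neg D(q) \lor \neg B(m))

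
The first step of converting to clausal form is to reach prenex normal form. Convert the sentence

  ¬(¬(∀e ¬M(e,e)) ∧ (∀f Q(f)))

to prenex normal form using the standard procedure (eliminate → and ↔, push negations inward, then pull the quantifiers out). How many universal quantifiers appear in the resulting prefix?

Push ¬ through the quantifiers and connectives to reach negation normal form:
  (∀e ¬M(e,e)) ∨ (∃f ¬Q(f))
All bound variables are already distinct, so no renaming is needed.
Extract every quantifier outward, since the variables are now distinct and don't occur free across branches:
  ∀e ∃f (¬M(e,e) ∨ ¬Q(f))
The prefix is ∀e ∃f: 1 universal, 1 existential.

1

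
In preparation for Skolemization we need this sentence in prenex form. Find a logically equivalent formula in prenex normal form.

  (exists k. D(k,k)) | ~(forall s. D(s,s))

exists k. exists s. (D(k,k) | ~D(s,s))

Drive negations inward (¬∀x A ≡ ∃x ¬A, ¬∃x A ≡ ∀x ¬A, De Morgan for ∧/∨):
  (exists k. D(k,k)) | (exists s. ~D(s,s))
All bound variables are already distinct, so no renaming is needed.
Pull the quantifiers to the front (each side's bound variable is not free in the other side):
  exists k. exists s. (D(k,k) | ~D(s,s))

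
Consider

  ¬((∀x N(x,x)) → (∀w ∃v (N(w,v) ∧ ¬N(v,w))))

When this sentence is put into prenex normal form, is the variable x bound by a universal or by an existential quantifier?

universal

Rewrite implications/biconditionals: A → B as ¬A ∨ B.
  ¬(¬(∀x N(x,x)) ∨ (∀w ∃v (N(w,v) ∧ ¬N(v,w))))
Move each ¬ inward, flipping quantifiers it crosses:
  (∀x N(x,x)) ∧ (∃w ∀v (¬N(w,v) ∨ N(v,w)))
All bound variables are already distinct, so no renaming is needed.
Finally move all quantifiers to the prefix:
  ∀x ∃w ∀v (N(x,x) ∧ (¬N(w,v) ∨ N(v,w)))
The quantifier ∀x sits under an even number of negations (counting the antecedent side of each →), so it remains universal.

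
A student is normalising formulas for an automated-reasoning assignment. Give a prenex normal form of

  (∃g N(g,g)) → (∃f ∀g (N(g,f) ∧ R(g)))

Rewrite implications/biconditionals: A → B as ¬A ∨ B.
  ¬(∃g N(g,g)) ∨ (∃f ∀g (N(g,f) ∧ R(g)))
Drive negations inward (¬∀x A ≡ ∃x ¬A, ¬∃x A ≡ ∀x ¬A, De Morgan for ∧/∨):
  (∀g ¬N(g,g)) ∨ (∃f ∀g (N(g,f) ∧ R(g)))
Standardize variables apart so no two quantifiers bind the same name: g↦v.
  (∀g ¬N(g,g)) ∨ (∃f ∀v (N(v,f) ∧ R(v)))
Pull the quantifiers to the front (each side's bound variable is not free in the other side):
  ∀g ∃f ∀v (¬N(g,g) ∨ N(v,f) ∧ R(v))

∀g ∃f ∀v (¬N(g,g) ∨ N(v,f) ∧ R(v))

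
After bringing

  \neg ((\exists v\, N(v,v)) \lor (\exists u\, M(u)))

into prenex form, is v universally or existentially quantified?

Drive negations inward (¬∀x A ≡ ∃x ¬A, ¬∃x A ≡ ∀x ¬A, De Morgan for ∧/∨):
  (\forall v\, \neg N(v,v)) \land (\forall u\, \neg M(u))
All bound variables are already distinct, so no renaming is needed.
Finally move all quantifiers to the prefix:
  \forall v\, \forall u\, (\neg N(v,v) \land \neg M(u))
The quantifier \exists v sits under an odd number of negations, so it flips to \forall v.

universal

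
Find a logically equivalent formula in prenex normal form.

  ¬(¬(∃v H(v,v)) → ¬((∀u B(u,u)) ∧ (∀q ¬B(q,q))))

∀v ∀u ∀q (¬H(v,v) ∧ B(u,u) ∧ ¬B(q,q))

First replace A → B with ¬A ∨ B.
  ¬(¬¬(∃v H(v,v)) ∨ ¬((∀u B(u,u)) ∧ (∀q ¬B(q,q))))
Push ¬ through the quantifiers and connectives to reach negation normal form:
  (∀v ¬H(v,v)) ∧ (∀u B(u,u)) ∧ (∀q ¬B(q,q))
All bound variables are already distinct, so no renaming is needed.
Finally move all quantifiers to the prefix:
  ∀v ∀u ∀q (¬H(v,v) ∧ B(u,u) ∧ ¬B(q,q))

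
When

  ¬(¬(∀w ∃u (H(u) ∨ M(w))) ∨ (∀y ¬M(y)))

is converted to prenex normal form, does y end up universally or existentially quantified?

Move each ¬ inward, flipping quantifiers it crosses:
  (∀w ∃u (H(u) ∨ M(w))) ∧ (∃y M(y))
All bound variables are already distinct, so no renaming is needed.
Pull the quantifiers to the front (each side's bound variable is not free in the other side):
  ∀w ∃u ∃y ((H(u) ∨ M(w)) ∧ M(y))
The quantifier ∀y sits under an odd number of negations, so it flips to ∃y.

existential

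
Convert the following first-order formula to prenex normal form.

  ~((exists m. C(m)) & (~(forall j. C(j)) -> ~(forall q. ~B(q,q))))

Rewrite implications/biconditionals: A → B as ¬A ∨ B.
  ~((exists m. C(m)) & (~~(forall j. C(j)) | ~(forall q. ~B(q,q))))
Drive negations inward (¬∀x A ≡ ∃x ¬A, ¬∃x A ≡ ∀x ¬A, De Morgan for ∧/∨):
  (forall m. ~C(m)) | (exists j. ~C(j)) & (forall q. ~B(q,q))
Finally move all quantifiers to the prefix:
  forall m. exists j. forall q. (~C(m) | ~C(j) & ~B(q,q))

forall m. exists j. forall q. (~C(m) | ~C(j) & ~B(q,q))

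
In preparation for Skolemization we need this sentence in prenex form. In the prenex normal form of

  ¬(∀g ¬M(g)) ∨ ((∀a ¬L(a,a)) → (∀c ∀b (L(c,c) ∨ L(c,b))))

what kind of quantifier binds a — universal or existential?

Rewrite implications/biconditionals: A → B as ¬A ∨ B.
  ¬(∀g ¬M(g)) ∨ ¬(∀a ¬L(a,a)) ∨ (∀c ∀b (L(c,c) ∨ L(c,b)))
Push ¬ through the quantifiers and connectives to reach negation normal form:
  (∃g M(g)) ∨ (∃a L(a,a)) ∨ (∀c ∀b (L(c,c) ∨ L(c,b)))
All bound variables are already distinct, so no renaming is needed.
Finally move all quantifiers to the prefix:
  ∃g ∃a ∀c ∀b (M(g) ∨ L(a,a) ∨ L(c,c) ∨ L(c,b))
The quantifier ∀a sits under an odd number of negations (counting the antecedent side of each →), so it flips to ∃a.

existential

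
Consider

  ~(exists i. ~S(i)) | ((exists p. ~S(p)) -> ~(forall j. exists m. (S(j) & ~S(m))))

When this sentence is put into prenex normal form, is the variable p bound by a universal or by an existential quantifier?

universal

Rewrite implications/biconditionals: A → B as ¬A ∨ B.
  ~(exists i. ~S(i)) | ~(exists p. ~S(p)) | ~(forall j. exists m. (S(j) & ~S(m)))
Push ¬ through the quantifiers and connectives to reach negation normal form:
  (forall i. S(i)) | (forall p. S(p)) | (exists j. forall m. (~S(j) | S(m)))
All bound variables are already distinct, so no renaming is needed.
Pull the quantifiers to the front (each side's bound variable is not free in the other side):
  forall i. forall p. exists j. forall m. (S(i) | S(p) | ~S(j) | S(m))
The quantifier exists p sits under an odd number of negations (counting the antecedent side of each →), so it flips to forall p.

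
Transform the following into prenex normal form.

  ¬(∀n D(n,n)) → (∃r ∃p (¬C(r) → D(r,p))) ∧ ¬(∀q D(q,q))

Rewrite implications/biconditionals: A → B as ¬A ∨ B.
  ¬¬(∀n D(n,n)) ∨ (∃r ∃p (¬¬C(r) ∨ D(r,p))) ∧ ¬(∀q D(q,q))
Drive negations inward (¬∀x A ≡ ∃x ¬A, ¬∃x A ≡ ∀x ¬A, De Morgan for ∧/∨):
  (∀n D(n,n)) ∨ (∃r ∃p (C(r) ∨ D(r,p))) ∧ (∃q ¬D(q,q))
Pull the quantifiers to the front (each side's bound variable is not free in the other side):
  ∀n ∃r ∃p ∃q (D(n,n) ∨ (C(r) ∨ D(r,p)) ∧ ¬D(q,q))

∀n ∃r ∃p ∃q (D(n,n) ∨ (C(r) ∨ D(r,p)) ∧ ¬D(q,q))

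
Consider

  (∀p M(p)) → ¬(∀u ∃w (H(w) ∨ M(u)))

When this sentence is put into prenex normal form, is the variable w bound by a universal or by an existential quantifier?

Rewrite implications/biconditionals: A → B as ¬A ∨ B.
  ¬(∀p M(p)) ∨ ¬(∀u ∃w (H(w) ∨ M(u)))
Move each ¬ inward, flipping quantifiers it crosses:
  (∃p ¬M(p)) ∨ (∃u ∀w (¬H(w) ∧ ¬M(u)))
All bound variables are already distinct, so no renaming is needed.
Pull the quantifiers to the front (each side's bound variable is not free in the other side):
  ∃p ∃u ∀w (¬M(p) ∨ ¬H(w) ∧ ¬M(u))
The quantifier ∃w sits under an odd number of negations (counting the antecedent side of each →), so it flips to ∀w.

universal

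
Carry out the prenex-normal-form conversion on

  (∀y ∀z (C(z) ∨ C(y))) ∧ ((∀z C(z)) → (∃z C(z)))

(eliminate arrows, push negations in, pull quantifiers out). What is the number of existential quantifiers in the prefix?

First replace A → B with ¬A ∨ B.
  (∀y ∀z (C(z) ∨ C(y))) ∧ (¬(∀z C(z)) ∨ (∃z C(z)))
Move each ¬ inward, flipping quantifiers it crosses:
  (∀y ∀z (C(z) ∨ C(y))) ∧ ((∃z ¬C(z)) ∨ (∃z C(z)))
Rename bound variables to avoid capture: z↦w1, z↦v.
  (∀y ∀z (C(z) ∨ C(y))) ∧ ((∃w1 ¬C(w1)) ∨ (∃v C(v)))
Finally move all quantifiers to the prefix:
  ∀y ∀z ∃w1 ∃v ((C(z) ∨ C(y)) ∧ (¬C(w1) ∨ C(v)))
The prefix is ∀y ∀z ∃w1 ∃v: 2 universal, 2 existential.

2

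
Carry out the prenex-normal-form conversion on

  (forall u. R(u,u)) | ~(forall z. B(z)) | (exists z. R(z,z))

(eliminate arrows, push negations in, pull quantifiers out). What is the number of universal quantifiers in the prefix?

Drive negations inward (¬∀x A ≡ ∃x ¬A, ¬∃x A ≡ ∀x ¬A, De Morgan for ∧/∨):
  (forall u. R(u,u)) | (exists z. ~B(z)) | (exists z. R(z,z))
Standardize variables apart so no two quantifiers bind the same name: z↦s.
  (forall u. R(u,u)) | (exists z. ~B(z)) | (exists s. R(s,s))
Extract every quantifier outward, since the variables are now distinct and don't occur free across branches:
  forall u. exists z. exists s. (R(u,u) | ~B(z) | R(s,s))
The prefix is forall u exists z exists s: 1 universal, 2 existential.

1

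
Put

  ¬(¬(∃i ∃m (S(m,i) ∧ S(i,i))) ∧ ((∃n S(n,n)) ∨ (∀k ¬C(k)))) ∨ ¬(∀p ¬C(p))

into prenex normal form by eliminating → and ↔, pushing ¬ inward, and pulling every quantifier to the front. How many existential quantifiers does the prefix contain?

Move each ¬ inward, flipping quantifiers it crosses:
  (∃i ∃m (S(m,i) ∧ S(i,i))) ∨ (∀n ¬S(n,n)) ∧ (∃k C(k)) ∨ (∃p C(p))
Finally move all quantifiers to the prefix:
  ∃i ∃m ∀n ∃k ∃p (S(m,i) ∧ S(i,i) ∨ ¬S(n,n) ∧ C(k) ∨ C(p))
The prefix is ∃i ∃m ∀n ∃k ∃p: 1 universal, 4 existential.

4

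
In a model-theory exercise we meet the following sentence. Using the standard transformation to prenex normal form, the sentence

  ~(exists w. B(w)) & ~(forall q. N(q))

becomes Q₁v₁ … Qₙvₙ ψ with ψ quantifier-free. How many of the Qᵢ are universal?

Drive negations inward (¬∀x A ≡ ∃x ¬A, ¬∃x A ≡ ∀x ¬A, De Morgan for ∧/∨):
  (forall w. ~B(w)) & (exists q. ~N(q))
All bound variables are already distinct, so no renaming is needed.
Finally move all quantifiers to the prefix:
  forall w. exists q. (~B(w) & ~N(q))
The prefix is forall w exists q: 1 universal, 1 existential.

1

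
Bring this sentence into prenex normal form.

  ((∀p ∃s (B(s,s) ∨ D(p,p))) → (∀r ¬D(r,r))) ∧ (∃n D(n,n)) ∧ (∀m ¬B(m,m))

∃p ∀s ∀r ∃n ∀m ((¬B(s,s) ∧ ¬D(p,p) ∨ ¬D(r,r)) ∧ D(n,n) ∧ ¬B(m,m))

First replace A → B with ¬A ∨ B.
  (¬(∀p ∃s (B(s,s) ∨ D(p,p))) ∨ (∀r ¬D(r,r))) ∧ (∃n D(n,n)) ∧ (∀m ¬B(m,m))
Push ¬ through the quantifiers and connectives to reach negation normal form:
  ((∃p ∀s (¬B(s,s) ∧ ¬D(p,p))) ∨ (∀r ¬D(r,r))) ∧ (∃n D(n,n)) ∧ (∀m ¬B(m,m))
Extract every quantifier outward, since the variables are now distinct and don't occur free across branches:
  ∃p ∀s ∀r ∃n ∀m ((¬B(s,s) ∧ ¬D(p,p) ∨ ¬D(r,r)) ∧ D(n,n) ∧ ¬B(m,m))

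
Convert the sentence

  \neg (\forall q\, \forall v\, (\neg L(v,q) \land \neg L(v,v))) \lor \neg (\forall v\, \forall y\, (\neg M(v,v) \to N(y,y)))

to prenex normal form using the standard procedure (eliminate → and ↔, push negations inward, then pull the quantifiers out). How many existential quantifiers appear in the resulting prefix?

Eliminate → and ↔ using ¬ and ∨.
  \neg (\forall q\, \forall v\, (\neg L(v,q) \land \neg L(v,v))) \lor \neg (\forall v\, \forall y\, (\neg \neg M(v,v) \lor N(y,y)))
Move each ¬ inward, flipping quantifiers it crosses:
  (\exists q\, \exists v\, (L(v,q) \lor L(v,v))) \lor (\exists v\, \exists y\, (\neg M(v,v) \land \neg N(y,y)))
Give each quantifier a distinct variable: v↦z.
  (\exists q\, \exists v\, (L(v,q) \lor L(v,v))) \lor (\exists z\, \exists y\, (\neg M(z,z) \land \neg N(y,y)))
Extract every quantifier outward, since the variables are now distinct and don't occur free across branches:
  \exists q\, \exists v\, \exists z\, \exists y\, (L(v,q) \lor L(v,v) \lor \neg M(z,z) \land \neg N(y,y))
The prefix is \exists q \exists v \exists z \exists y: 0 universal, 4 existential.

4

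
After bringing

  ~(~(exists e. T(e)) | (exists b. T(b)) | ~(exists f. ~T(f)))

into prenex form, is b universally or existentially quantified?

Drive negations inward (¬∀x A ≡ ∃x ¬A, ¬∃x A ≡ ∀x ¬A, De Morgan for ∧/∨):
  (exists e. T(e)) & (forall b. ~T(b)) & (exists f. ~T(f))
Finally move all quantifiers to the prefix:
  exists e. forall b. exists f. (T(e) & ~T(b) & ~T(f))
The quantifier exists b sits under an odd number of negations, so it flips to forall b.

universal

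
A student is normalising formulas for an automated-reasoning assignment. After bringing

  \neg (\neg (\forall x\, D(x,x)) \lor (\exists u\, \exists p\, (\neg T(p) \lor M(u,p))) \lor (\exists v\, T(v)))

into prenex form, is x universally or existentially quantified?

Push ¬ through the quantifiers and connectives to reach negation normal form:
  (\forall x\, D(x,x)) \land (\forall u\, \forall p\, (T(p) \land \neg M(u,p))) \land (\forall v\, \neg T(v))
All bound variables are already distinct, so no renaming is needed.
Extract every quantifier outward, since the variables are now distinct and don't occur free across branches:
  \forall x\, \forall u\, \forall p\, \forall v\, (D(x,x) \land T(p) \land \neg M(u,p) \land \neg T(v))
The quantifier \forall x sits under an even number of negations, so it remains universal.

universal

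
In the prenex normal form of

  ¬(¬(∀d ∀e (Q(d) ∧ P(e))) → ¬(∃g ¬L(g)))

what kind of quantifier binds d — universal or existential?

existential

Rewrite implications/biconditionals: A → B as ¬A ∨ B.
  ¬(¬¬(∀d ∀e (Q(d) ∧ P(e))) ∨ ¬(∃g ¬L(g)))
Move each ¬ inward, flipping quantifiers it crosses:
  (∃d ∃e (¬Q(d) ∨ ¬P(e))) ∧ (∃g ¬L(g))
All bound variables are already distinct, so no renaming is needed.
Finally move all quantifiers to the prefix:
  ∃d ∃e ∃g ((¬Q(d) ∨ ¬P(e)) ∧ ¬L(g))
The quantifier ∀d sits under an odd number of negations (counting the antecedent side of each →), so it flips to ∃d.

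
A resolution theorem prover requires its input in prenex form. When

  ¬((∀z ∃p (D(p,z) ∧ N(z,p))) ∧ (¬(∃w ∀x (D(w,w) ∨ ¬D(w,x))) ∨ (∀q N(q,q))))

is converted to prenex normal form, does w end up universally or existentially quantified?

Push ¬ through the quantifiers and connectives to reach negation normal form:
  (∃z ∀p (¬D(p,z) ∨ ¬N(z,p))) ∨ (∃w ∀x (D(w,w) ∨ ¬D(w,x))) ∧ (∃q ¬N(q,q))
All bound variables are already distinct, so no renaming is needed.
Extract every quantifier outward, since the variables are now distinct and don't occur free across branches:
  ∃z ∀p ∃w ∀x ∃q (¬D(p,z) ∨ ¬N(z,p) ∨ (D(w,w) ∨ ¬D(w,x)) ∧ ¬N(q,q))
The quantifier ∃w sits under an even number of negations, so it remains existential.

existential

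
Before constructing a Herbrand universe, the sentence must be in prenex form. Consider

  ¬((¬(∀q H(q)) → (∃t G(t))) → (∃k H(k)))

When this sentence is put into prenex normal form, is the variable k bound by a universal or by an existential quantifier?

universal

Rewrite implications/biconditionals: A → B as ¬A ∨ B.
  ¬(¬(¬¬(∀q H(q)) ∨ (∃t G(t))) ∨ (∃k H(k)))
Push ¬ through the quantifiers and connectives to reach negation normal form:
  ((∀q H(q)) ∨ (∃t G(t))) ∧ (∀k ¬H(k))
All bound variables are already distinct, so no renaming is needed.
Finally move all quantifiers to the prefix:
  ∀q ∃t ∀k ((H(q) ∨ G(t)) ∧ ¬H(k))
The quantifier ∃k sits under an odd number of negations (counting the antecedent side of each →), so it flips to ∀k.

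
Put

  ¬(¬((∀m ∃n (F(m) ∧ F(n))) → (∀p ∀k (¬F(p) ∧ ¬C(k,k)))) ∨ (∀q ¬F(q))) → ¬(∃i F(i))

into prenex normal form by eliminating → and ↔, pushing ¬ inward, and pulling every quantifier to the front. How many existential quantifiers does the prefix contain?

First replace A → B with ¬A ∨ B.
  ¬¬(¬(¬(∀m ∃n (F(m) ∧ F(n))) ∨ (∀p ∀k (¬F(p) ∧ ¬C(k,k)))) ∨ (∀q ¬F(q))) ∨ ¬(∃i F(i))
Push ¬ through the quantifiers and connectives to reach negation normal form:
  (∀m ∃n (F(m) ∧ F(n))) ∧ (∃p ∃k (F(p) ∨ C(k,k))) ∨ (∀q ¬F(q)) ∨ (∀i ¬F(i))
All bound variables are already distinct, so no renaming is needed.
Finally move all quantifiers to the prefix:
  ∀m ∃n ∃p ∃k ∀q ∀i (F(m) ∧ F(n) ∧ (F(p) ∨ C(k,k)) ∨ ¬F(q) ∨ ¬F(i))
The prefix is ∀m ∃n ∃p ∃k ∀q ∀i: 3 universal, 3 existential.

3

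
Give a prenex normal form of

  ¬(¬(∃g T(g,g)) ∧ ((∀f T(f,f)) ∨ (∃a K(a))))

Drive negations inward (¬∀x A ≡ ∃x ¬A, ¬∃x A ≡ ∀x ¬A, De Morgan for ∧/∨):
  (∃g T(g,g)) ∨ (∃f ¬T(f,f)) ∧ (∀a ¬K(a))
All bound variables are already distinct, so no renaming is needed.
Finally move all quantifiers to the prefix:
  ∃g ∃f ∀a (T(g,g) ∨ ¬T(f,f) ∧ ¬K(a))

∃g ∃f ∀a (T(g,g) ∨ ¬T(f,f) ∧ ¬K(a))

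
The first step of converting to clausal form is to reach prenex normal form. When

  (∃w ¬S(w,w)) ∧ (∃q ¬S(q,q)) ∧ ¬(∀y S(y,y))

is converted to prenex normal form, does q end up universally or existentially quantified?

existential

Move each ¬ inward, flipping quantifiers it crosses:
  (∃w ¬S(w,w)) ∧ (∃q ¬S(q,q)) ∧ (∃y ¬S(y,y))
All bound variables are already distinct, so no renaming is needed.
Pull the quantifiers to the front (each side's bound variable is not free in the other side):
  ∃w ∃q ∃y (¬S(w,w) ∧ ¬S(q,q) ∧ ¬S(y,y))
The quantifier ∃q sits under an even number of negations, so it remains existential.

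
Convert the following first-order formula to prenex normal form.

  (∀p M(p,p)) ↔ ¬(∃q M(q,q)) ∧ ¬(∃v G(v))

First replace A → B with ¬A ∨ B; A ↔ B as (¬A ∨ B) ∧ (¬B ∨ A).
  (¬(∀p M(p,p)) ∨ ¬(∃q M(q,q)) ∧ ¬(∃v G(v))) ∧ (¬(¬(∃q M(q,q)) ∧ ¬(∃v G(v))) ∨ (∀p M(p,p)))
Push ¬ through the quantifiers and connectives to reach negation normal form:
  ((∃p ¬M(p,p)) ∨ (∀q ¬M(q,q)) ∧ (∀v ¬G(v))) ∧ ((∃q M(q,q)) ∨ (∃v G(v)) ∨ (∀p M(p,p)))
Rename bound variables to avoid capture: q↦y1, v↦a, p↦v1.
  ((∃p ¬M(p,p)) ∨ (∀q ¬M(q,q)) ∧ (∀v ¬G(v))) ∧ ((∃y1 M(y1,y1)) ∨ (∃a G(a)) ∨ (∀v1 M(v1,v1)))
Finally move all quantifiers to the prefix:
  ∃p ∀q ∀v ∃y1 ∃a ∀v1 ((¬M(p,p) ∨ ¬M(q,q) ∧ ¬G(v)) ∧ (M(y1,y1) ∨ G(a) ∨ M(v1,v1)))

∃p ∀q ∀v ∃y1 ∃a ∀v1 ((¬M(p,p) ∨ ¬M(q,q) ∧ ¬G(v)) ∧ (M(y1,y1) ∨ G(a) ∨ M(v1,v1)))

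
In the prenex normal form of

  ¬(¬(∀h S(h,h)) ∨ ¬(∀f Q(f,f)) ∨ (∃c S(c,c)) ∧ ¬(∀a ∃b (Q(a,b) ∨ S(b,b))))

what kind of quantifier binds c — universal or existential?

Move each ¬ inward, flipping quantifiers it crosses:
  (∀h S(h,h)) ∧ (∀f Q(f,f)) ∧ ((∀c ¬S(c,c)) ∨ (∀a ∃b (Q(a,b) ∨ S(b,b))))
Extract every quantifier outward, since the variables are now distinct and don't occur free across branches:
  ∀h ∀f ∀c ∀a ∃b (S(h,h) ∧ Q(f,f) ∧ (¬S(c,c) ∨ Q(a,b) ∨ S(b,b)))
The quantifier ∃c sits under an odd number of negations, so it flips to ∀c.

universal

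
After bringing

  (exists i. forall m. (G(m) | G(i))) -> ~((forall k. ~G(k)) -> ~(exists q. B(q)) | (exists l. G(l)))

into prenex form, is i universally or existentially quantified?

Rewrite implications/biconditionals: A → B as ¬A ∨ B.
  ~(exists i. forall m. (G(m) | G(i))) | ~(~(forall k. ~G(k)) | ~(exists q. B(q)) | (exists l. G(l)))
Drive negations inward (¬∀x A ≡ ∃x ¬A, ¬∃x A ≡ ∀x ¬A, De Morgan for ∧/∨):
  (forall i. exists m. (~G(m) & ~G(i))) | (forall k. ~G(k)) & (exists q. B(q)) & (forall l. ~G(l))
Pull the quantifiers to the front (each side's bound variable is not free in the other side):
  forall i. exists m. forall k. exists q. forall l. (~G(m) & ~G(i) | ~G(k) & B(q) & ~G(l))
The quantifier exists i sits under an odd number of negations (counting the antecedent side of each →), so it flips to forall i.

universal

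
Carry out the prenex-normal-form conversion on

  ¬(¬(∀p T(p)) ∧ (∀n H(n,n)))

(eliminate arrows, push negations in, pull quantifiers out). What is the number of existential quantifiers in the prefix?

1

Move each ¬ inward, flipping quantifiers it crosses:
  (∀p T(p)) ∨ (∃n ¬H(n,n))
All bound variables are already distinct, so no renaming is needed.
Pull the quantifiers to the front (each side's bound variable is not free in the other side):
  ∀p ∃n (T(p) ∨ ¬H(n,n))
The prefix is ∀p ∃n: 1 universal, 1 existential.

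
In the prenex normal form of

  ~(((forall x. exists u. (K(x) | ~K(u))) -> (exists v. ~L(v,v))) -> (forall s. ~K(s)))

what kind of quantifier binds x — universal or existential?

existential

Eliminate → and ↔ using ¬ and ∨.
  ~(~(~(forall x. exists u. (K(x) | ~K(u))) | (exists v. ~L(v,v))) | (forall s. ~K(s)))
Move each ¬ inward, flipping quantifiers it crosses:
  ((exists x. forall u. (~K(x) & K(u))) | (exists v. ~L(v,v))) & (exists s. K(s))
All bound variables are already distinct, so no renaming is needed.
Extract every quantifier outward, since the variables are now distinct and don't occur free across branches:
  exists x. forall u. exists v. exists s. ((~K(x) & K(u) | ~L(v,v)) & K(s))
The quantifier forall x sits under an odd number of negations (counting the antecedent side of each →), so it flips to exists x.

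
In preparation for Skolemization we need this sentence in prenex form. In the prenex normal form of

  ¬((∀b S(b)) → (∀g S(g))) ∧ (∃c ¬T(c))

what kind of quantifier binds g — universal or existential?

Rewrite implications/biconditionals: A → B as ¬A ∨ B.
  ¬(¬(∀b S(b)) ∨ (∀g S(g))) ∧ (∃c ¬T(c))
Move each ¬ inward, flipping quantifiers it crosses:
  (∀b S(b)) ∧ (∃g ¬S(g)) ∧ (∃c ¬T(c))
All bound variables are already distinct, so no renaming is needed.
Finally move all quantifiers to the prefix:
  ∀b ∃g ∃c (S(b) ∧ ¬S(g) ∧ ¬T(c))
The quantifier ∀g sits under an odd number of negations (counting the antecedent side of each →), so it flips to ∃g.

existential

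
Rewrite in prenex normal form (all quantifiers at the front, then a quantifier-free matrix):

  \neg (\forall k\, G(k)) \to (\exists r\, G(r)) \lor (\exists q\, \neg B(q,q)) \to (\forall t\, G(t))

Rewrite implications/biconditionals: A → B as ¬A ∨ B.
  \neg \neg (\forall k\, G(k)) \lor \neg ((\exists r\, G(r)) \lor (\exists q\, \neg B(q,q))) \lor (\forall t\, G(t))
Drive negations inward (¬∀x A ≡ ∃x ¬A, ¬∃x A ≡ ∀x ¬A, De Morgan for ∧/∨):
  (\forall k\, G(k)) \lor (\forall r\, \neg G(r)) \land (\forall q\, B(q,q)) \lor (\forall t\, G(t))
All bound variables are already distinct, so no renaming is needed.
Pull the quantifiers to the front (each side's bound variable is not free in the other side):
  \forall k\, \forall r\, \forall q\, \forall t\, (G(k) \lor \neg G(r) \land B(q,q) \lor G(t))

\forall k\, \forall r\, \forall q\, \forall t\, (G(k) \lor \neg G(r) \land B(q,q) \lor G(t))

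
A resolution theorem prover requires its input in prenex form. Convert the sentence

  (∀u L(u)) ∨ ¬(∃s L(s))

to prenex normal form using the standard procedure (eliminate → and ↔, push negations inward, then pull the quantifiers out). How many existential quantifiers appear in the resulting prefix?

Drive negations inward (¬∀x A ≡ ∃x ¬A, ¬∃x A ≡ ∀x ¬A, De Morgan for ∧/∨):
  (∀u L(u)) ∨ (∀s ¬L(s))
All bound variables are already distinct, so no renaming is needed.
Extract every quantifier outward, since the variables are now distinct and don't occur free across branches:
  ∀u ∀s (L(u) ∨ ¬L(s))
The prefix is ∀u ∀s: 2 universal, 0 existential.

0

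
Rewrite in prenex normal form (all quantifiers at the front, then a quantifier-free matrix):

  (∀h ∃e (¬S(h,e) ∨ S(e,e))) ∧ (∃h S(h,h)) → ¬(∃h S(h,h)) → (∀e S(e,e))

∃h ∀e ∀x ∃y1 ∀a (S(h,e) ∧ ¬S(e,e) ∨ ¬S(x,x) ∨ S(y1,y1) ∨ S(a,a))

Rewrite implications/biconditionals: A → B as ¬A ∨ B.
  ¬((∀h ∃e (¬S(h,e) ∨ S(e,e))) ∧ (∃h S(h,h))) ∨ ¬¬(∃h S(h,h)) ∨ (∀e S(e,e))
Move each ¬ inward, flipping quantifiers it crosses:
  (∃h ∀e (S(h,e) ∧ ¬S(e,e))) ∨ (∀h ¬S(h,h)) ∨ (∃h S(h,h)) ∨ (∀e S(e,e))
Rename bound variables to avoid capture: h↦x, h↦y1, e↦a.
  (∃h ∀e (S(h,e) ∧ ¬S(e,e))) ∨ (∀x ¬S(x,x)) ∨ (∃y1 S(y1,y1)) ∨ (∀a S(a,a))
Extract every quantifier outward, since the variables are now distinct and don't occur free across branches:
  ∃h ∀e ∀x ∃y1 ∀a (S(h,e) ∧ ¬S(e,e) ∨ ¬S(x,x) ∨ S(y1,y1) ∨ S(a,a))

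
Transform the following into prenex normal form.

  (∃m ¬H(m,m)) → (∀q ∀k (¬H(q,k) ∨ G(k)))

Rewrite implications/biconditionals: A → B as ¬A ∨ B.
  ¬(∃m ¬H(m,m)) ∨ (∀q ∀k (¬H(q,k) ∨ G(k)))
Push ¬ through the quantifiers and connectives to reach negation normal form:
  (∀m H(m,m)) ∨ (∀q ∀k (¬H(q,k) ∨ G(k)))
Pull the quantifiers to the front (each side's bound variable is not free in the other side):
  ∀m ∀q ∀k (H(m,m) ∨ ¬H(q,k) ∨ G(k))

∀m ∀q ∀k (H(m,m) ∨ ¬H(q,k) ∨ G(k))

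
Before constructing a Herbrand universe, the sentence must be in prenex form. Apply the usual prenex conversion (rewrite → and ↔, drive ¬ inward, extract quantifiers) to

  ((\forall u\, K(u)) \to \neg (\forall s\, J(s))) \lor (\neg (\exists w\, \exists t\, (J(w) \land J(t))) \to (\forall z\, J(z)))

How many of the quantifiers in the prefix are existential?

First replace A → B with ¬A ∨ B.
  \neg (\forall u\, K(u)) \lor \neg (\forall s\, J(s)) \lor \neg \neg (\exists w\, \exists t\, (J(w) \land J(t))) \lor (\forall z\, J(z))
Move each ¬ inward, flipping quantifiers it crosses:
  (\exists u\, \neg K(u)) \lor (\exists s\, \neg J(s)) \lor (\exists w\, \exists t\, (J(w) \land J(t))) \lor (\forall z\, J(z))
Extract every quantifier outward, since the variables are now distinct and don't occur free across branches:
  \exists u\, \exists s\, \exists w\, \exists t\, \forall z\, (\neg K(u) \lor \neg J(s) \lor J(w) \land J(t) \lor J(z))
The prefix is \exists u \exists s \exists w \exists t \forall z: 1 universal, 4 existential.

4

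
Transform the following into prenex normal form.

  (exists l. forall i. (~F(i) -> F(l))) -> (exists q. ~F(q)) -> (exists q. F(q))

forall l. exists i. forall q. exists p. (~F(i) & ~F(l) | F(q) | F(p))

First replace A → B with ¬A ∨ B.
  ~(exists l. forall i. (~~F(i) | F(l))) | ~(exists q. ~F(q)) | (exists q. F(q))
Move each ¬ inward, flipping quantifiers it crosses:
  (forall l. exists i. (~F(i) & ~F(l))) | (forall q. F(q)) | (exists q. F(q))
Give each quantifier a distinct variable: q↦p.
  (forall l. exists i. (~F(i) & ~F(l))) | (forall q. F(q)) | (exists p. F(p))
Extract every quantifier outward, since the variables are now distinct and don't occur free across branches:
  forall l. exists i. forall q. exists p. (~F(i) & ~F(l) | F(q) | F(p))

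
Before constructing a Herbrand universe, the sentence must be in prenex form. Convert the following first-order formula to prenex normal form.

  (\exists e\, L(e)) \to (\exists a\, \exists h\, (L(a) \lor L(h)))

Eliminate → and ↔ using ¬ and ∨.
  \neg (\exists e\, L(e)) \lor (\exists a\, \exists h\, (L(a) \lor L(h)))
Drive negations inward (¬∀x A ≡ ∃x ¬A, ¬∃x A ≡ ∀x ¬A, De Morgan for ∧/∨):
  (\forall e\, \neg L(e)) \lor (\exists a\, \exists h\, (L(a) \lor L(h)))
All bound variables are already distinct, so no renaming is needed.
Pull the quantifiers to the front (each side's bound variable is not free in the other side):
  \forall e\, \exists a\, \exists h\, (\neg L(e) \lor L(a) \lor L(h))

\forall e\, \exists a\, \exists h\, (\neg L(e) \lor L(a) \lor L(h))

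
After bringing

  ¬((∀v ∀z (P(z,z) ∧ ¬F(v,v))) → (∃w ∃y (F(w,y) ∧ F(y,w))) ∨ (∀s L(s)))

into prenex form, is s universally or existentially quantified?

Eliminate → and ↔ using ¬ and ∨.
  ¬(¬(∀v ∀z (P(z,z) ∧ ¬F(v,v))) ∨ (∃w ∃y (F(w,y) ∧ F(y,w))) ∨ (∀s L(s)))
Move each ¬ inward, flipping quantifiers it crosses:
  (∀v ∀z (P(z,z) ∧ ¬F(v,v))) ∧ (∀w ∀y (¬F(w,y) ∨ ¬F(y,w))) ∧ (∃s ¬L(s))
Pull the quantifiers to the front (each side's bound variable is not free in the other side):
  ∀v ∀z ∀w ∀y ∃s (P(z,z) ∧ ¬F(v,v) ∧ (¬F(w,y) ∨ ¬F(y,w)) ∧ ¬L(s))
The quantifier ∀s sits under an odd number of negations (counting the antecedent side of each →), so it flips to ∃s.

existential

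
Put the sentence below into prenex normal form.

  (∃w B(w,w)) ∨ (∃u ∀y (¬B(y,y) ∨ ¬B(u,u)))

All bound variables are already distinct, so no renaming is needed.
Pull the quantifiers to the front (each side's bound variable is not free in the other side):
  ∃w ∃u ∀y (B(w,w) ∨ ¬B(y,y) ∨ ¬B(u,u))

∃w ∃u ∀y (B(w,w) ∨ ¬B(y,y) ∨ ¬B(u,u))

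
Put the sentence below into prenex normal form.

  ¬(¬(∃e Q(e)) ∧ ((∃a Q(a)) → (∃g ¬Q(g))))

First replace A → B with ¬A ∨ B.
  ¬(¬(∃e Q(e)) ∧ (¬(∃a Q(a)) ∨ (∃g ¬Q(g))))
Drive negations inward (¬∀x A ≡ ∃x ¬A, ¬∃x A ≡ ∀x ¬A, De Morgan for ∧/∨):
  (∃e Q(e)) ∨ (∃a Q(a)) ∧ (∀g Q(g))
All bound variables are already distinct, so no renaming is needed.
Finally move all quantifiers to the prefix:
  ∃e ∃a ∀g (Q(e) ∨ Q(a) ∧ Q(g))

∃e ∃a ∀g (Q(e) ∨ Q(a) ∧ Q(g))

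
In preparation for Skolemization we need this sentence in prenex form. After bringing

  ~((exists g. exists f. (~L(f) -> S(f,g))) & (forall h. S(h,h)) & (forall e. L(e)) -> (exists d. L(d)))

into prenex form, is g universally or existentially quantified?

existential

Eliminate → and ↔ using ¬ and ∨.
  ~(~((exists g. exists f. (~~L(f) | S(f,g))) & (forall h. S(h,h)) & (forall e. L(e))) | (exists d. L(d)))
Move each ¬ inward, flipping quantifiers it crosses:
  (exists g. exists f. (L(f) | S(f,g))) & (forall h. S(h,h)) & (forall e. L(e)) & (forall d. ~L(d))
Pull the quantifiers to the front (each side's bound variable is not free in the other side):
  exists g. exists f. forall h. forall e. forall d. ((L(f) | S(f,g)) & S(h,h) & L(e) & ~L(d))
The quantifier exists g sits under an even number of negations (counting the antecedent side of each →), so it remains existential.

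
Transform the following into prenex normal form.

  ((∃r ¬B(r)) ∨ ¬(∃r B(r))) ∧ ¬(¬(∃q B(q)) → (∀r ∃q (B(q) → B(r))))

First replace A → B with ¬A ∨ B.
  ((∃r ¬B(r)) ∨ ¬(∃r B(r))) ∧ ¬(¬¬(∃q B(q)) ∨ (∀r ∃q (¬B(q) ∨ B(r))))
Move each ¬ inward, flipping quantifiers it crosses:
  ((∃r ¬B(r)) ∨ (∀r ¬B(r))) ∧ (∀q ¬B(q)) ∧ (∃r ∀q (B(q) ∧ ¬B(r)))
Rename bound variables to avoid capture: r↦y, r↦c, q↦b.
  ((∃r ¬B(r)) ∨ (∀y ¬B(y))) ∧ (∀q ¬B(q)) ∧ (∃c ∀b (B(b) ∧ ¬B(c)))
Finally move all quantifiers to the prefix:
  ∃r ∀y ∀q ∃c ∀b ((¬B(r) ∨ ¬B(y)) ∧ ¬B(q) ∧ B(b) ∧ ¬B(c))

∃r ∀y ∀q ∃c ∀b ((¬B(r) ∨ ¬B(y)) ∧ ¬B(q) ∧ B(b) ∧ ¬B(c))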